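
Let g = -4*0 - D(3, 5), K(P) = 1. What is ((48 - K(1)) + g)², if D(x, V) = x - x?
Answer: 2209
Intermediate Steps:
D(x, V) = 0
g = 0 (g = -4*0 - 1*0 = 0 + 0 = 0)
((48 - K(1)) + g)² = ((48 - 1*1) + 0)² = ((48 - 1) + 0)² = (47 + 0)² = 47² = 2209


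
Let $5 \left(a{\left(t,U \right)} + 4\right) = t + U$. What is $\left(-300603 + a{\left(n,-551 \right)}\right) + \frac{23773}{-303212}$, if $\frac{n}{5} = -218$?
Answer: $- \frac{456235938177}{1516060} \approx -3.0094 \cdot 10^{5}$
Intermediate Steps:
$n = -1090$ ($n = 5 \left(-218\right) = -1090$)
$a{\left(t,U \right)} = -4 + \frac{U}{5} + \frac{t}{5}$ ($a{\left(t,U \right)} = -4 + \frac{t + U}{5} = -4 + \frac{U + t}{5} = -4 + \left(\frac{U}{5} + \frac{t}{5}\right) = -4 + \frac{U}{5} + \frac{t}{5}$)
$\left(-300603 + a{\left(n,-551 \right)}\right) + \frac{23773}{-303212} = \left(-300603 + \left(-4 + \frac{1}{5} \left(-551\right) + \frac{1}{5} \left(-1090\right)\right)\right) + \frac{23773}{-303212} = \left(-300603 - \frac{1661}{5}\right) + 23773 \left(- \frac{1}{303212}\right) = \left(-300603 - \frac{1661}{5}\right) - \frac{23773}{303212} = - \frac{1504676}{5} - \frac{23773}{303212} = - \frac{456235938177}{1516060}$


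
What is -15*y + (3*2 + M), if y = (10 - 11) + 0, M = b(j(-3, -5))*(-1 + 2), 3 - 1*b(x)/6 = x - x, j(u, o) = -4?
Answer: 39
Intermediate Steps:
b(x) = 18 (b(x) = 18 - 6*(x - x) = 18 - 6*0 = 18 + 0 = 18)
M = 18 (M = 18*(-1 + 2) = 18*1 = 18)
y = -1 (y = -1 + 0 = -1)
-15*y + (3*2 + M) = -15*(-1) + (3*2 + 18) = 15 + (6 + 18) = 15 + 24 = 39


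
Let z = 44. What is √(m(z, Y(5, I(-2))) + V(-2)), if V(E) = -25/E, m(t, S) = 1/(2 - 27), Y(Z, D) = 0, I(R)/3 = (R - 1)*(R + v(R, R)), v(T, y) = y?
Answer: √1246/10 ≈ 3.5299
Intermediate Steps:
I(R) = 6*R*(-1 + R) (I(R) = 3*((R - 1)*(R + R)) = 3*((-1 + R)*(2*R)) = 3*(2*R*(-1 + R)) = 6*R*(-1 + R))
m(t, S) = -1/25 (m(t, S) = 1/(-25) = -1/25)
√(m(z, Y(5, I(-2))) + V(-2)) = √(-1/25 - 25/(-2)) = √(-1/25 - 25*(-½)) = √(-1/25 + 25/2) = √(623/50) = √1246/10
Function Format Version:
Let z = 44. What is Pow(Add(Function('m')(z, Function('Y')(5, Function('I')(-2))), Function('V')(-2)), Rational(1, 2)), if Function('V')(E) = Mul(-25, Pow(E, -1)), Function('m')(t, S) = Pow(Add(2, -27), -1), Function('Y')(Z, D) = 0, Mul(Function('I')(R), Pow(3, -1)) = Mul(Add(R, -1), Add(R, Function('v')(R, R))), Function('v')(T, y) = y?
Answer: Mul(Rational(1, 10), Pow(1246, Rational(1, 2))) ≈ 3.5299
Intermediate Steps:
Function('I')(R) = Mul(6, R, Add(-1, R)) (Function('I')(R) = Mul(3, Mul(Add(R, -1), Add(R, R))) = Mul(3, Mul(Add(-1, R), Mul(2, R))) = Mul(3, Mul(2, R, Add(-1, R))) = Mul(6, R, Add(-1, R)))
Function('m')(t, S) = Rational(-1, 25) (Function('m')(t, S) = Pow(-25, -1) = Rational(-1, 25))
Pow(Add(Function('m')(z, Function('Y')(5, Function('I')(-2))), Function('V')(-2)), Rational(1, 2)) = Pow(Add(Rational(-1, 25), Mul(-25, Pow(-2, -1))), Rational(1, 2)) = Pow(Add(Rational(-1, 25), Mul(-25, Rational(-1, 2))), Rational(1, 2)) = Pow(Add(Rational(-1, 25), Rational(25, 2)), Rational(1, 2)) = Pow(Rational(623, 50), Rational(1, 2)) = Mul(Rational(1, 10), Pow(1246, Rational(1, 2)))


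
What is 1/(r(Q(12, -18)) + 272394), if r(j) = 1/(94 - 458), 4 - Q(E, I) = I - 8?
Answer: 364/99151415 ≈ 3.6712e-6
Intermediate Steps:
Q(E, I) = 12 - I (Q(E, I) = 4 - (I - 8) = 4 - (-8 + I) = 4 + (8 - I) = 12 - I)
r(j) = -1/364 (r(j) = 1/(-364) = -1/364)
1/(r(Q(12, -18)) + 272394) = 1/(-1/364 + 272394) = 1/(99151415/364) = 364/99151415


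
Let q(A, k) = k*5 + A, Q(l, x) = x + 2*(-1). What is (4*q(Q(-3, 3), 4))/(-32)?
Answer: -21/8 ≈ -2.6250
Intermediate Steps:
Q(l, x) = -2 + x (Q(l, x) = x - 2 = -2 + x)
q(A, k) = A + 5*k (q(A, k) = 5*k + A = A + 5*k)
(4*q(Q(-3, 3), 4))/(-32) = (4*((-2 + 3) + 5*4))/(-32) = (4*(1 + 20))*(-1/32) = (4*21)*(-1/32) = 84*(-1/32) = -21/8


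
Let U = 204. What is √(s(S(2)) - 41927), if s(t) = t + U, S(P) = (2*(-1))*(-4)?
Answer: 9*I*√515 ≈ 204.24*I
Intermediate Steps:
S(P) = 8 (S(P) = -2*(-4) = 8)
s(t) = 204 + t (s(t) = t + 204 = 204 + t)
√(s(S(2)) - 41927) = √((204 + 8) - 41927) = √(212 - 41927) = √(-41715) = 9*I*√515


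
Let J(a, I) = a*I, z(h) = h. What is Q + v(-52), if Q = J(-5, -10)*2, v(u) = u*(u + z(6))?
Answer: 2492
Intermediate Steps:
v(u) = u*(6 + u) (v(u) = u*(u + 6) = u*(6 + u))
J(a, I) = I*a
Q = 100 (Q = -10*(-5)*2 = 50*2 = 100)
Q + v(-52) = 100 - 52*(6 - 52) = 100 - 52*(-46) = 100 + 2392 = 2492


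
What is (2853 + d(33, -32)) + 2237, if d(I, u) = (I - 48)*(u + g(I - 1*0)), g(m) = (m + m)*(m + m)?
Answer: -59770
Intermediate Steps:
g(m) = 4*m**2 (g(m) = (2*m)*(2*m) = 4*m**2)
d(I, u) = (-48 + I)*(u + 4*I**2) (d(I, u) = (I - 48)*(u + 4*(I - 1*0)**2) = (-48 + I)*(u + 4*(I + 0)**2) = (-48 + I)*(u + 4*I**2))
(2853 + d(33, -32)) + 2237 = (2853 + (-192*33**2 - 48*(-32) + 4*33**3 + 33*(-32))) + 2237 = (2853 + (-192*1089 + 1536 + 4*35937 - 1056)) + 2237 = (2853 + (-209088 + 1536 + 143748 - 1056)) + 2237 = (2853 - 64860) + 2237 = -62007 + 2237 = -59770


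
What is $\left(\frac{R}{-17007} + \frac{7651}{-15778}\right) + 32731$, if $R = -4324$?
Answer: $\frac{1254694045363}{38333778} \approx 32731.0$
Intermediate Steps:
$\left(\frac{R}{-17007} + \frac{7651}{-15778}\right) + 32731 = \left(- \frac{4324}{-17007} + \frac{7651}{-15778}\right) + 32731 = \left(\left(-4324\right) \left(- \frac{1}{17007}\right) + 7651 \left(- \frac{1}{15778}\right)\right) + 32731 = \left(\frac{4324}{17007} - \frac{1093}{2254}\right) + 32731 = - \frac{8842355}{38333778} + 32731 = \frac{1254694045363}{38333778}$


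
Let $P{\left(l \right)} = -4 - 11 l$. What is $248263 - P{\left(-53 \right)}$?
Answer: $247684$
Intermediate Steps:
$248263 - P{\left(-53 \right)} = 248263 - \left(-4 - -583\right) = 248263 - \left(-4 + 583\right) = 248263 - 579 = 247684$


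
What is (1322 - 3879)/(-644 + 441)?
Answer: 2557/203 ≈ 12.596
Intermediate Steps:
(1322 - 3879)/(-644 + 441) = -2557/(-203) = -2557*(-1/203) = 2557/203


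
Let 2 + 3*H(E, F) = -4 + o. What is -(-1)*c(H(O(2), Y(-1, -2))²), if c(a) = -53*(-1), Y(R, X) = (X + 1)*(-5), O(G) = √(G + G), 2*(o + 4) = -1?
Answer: 53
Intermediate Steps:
o = -9/2 (o = -4 + (½)*(-1) = -4 - ½ = -9/2 ≈ -4.5000)
O(G) = √2*√G (O(G) = √(2*G) = √2*√G)
Y(R, X) = -5 - 5*X (Y(R, X) = (1 + X)*(-5) = -5 - 5*X)
H(E, F) = -7/2 (H(E, F) = -⅔ + (-4 - 9/2)/3 = -⅔ + (⅓)*(-17/2) = -⅔ - 17/6 = -7/2)
c(a) = 53
-(-1)*c(H(O(2), Y(-1, -2))²) = -(-1)*53 = -1*(-53) = 53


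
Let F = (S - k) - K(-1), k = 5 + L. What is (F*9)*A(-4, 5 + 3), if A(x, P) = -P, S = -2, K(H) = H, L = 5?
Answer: 792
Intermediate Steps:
k = 10 (k = 5 + 5 = 10)
F = -11 (F = (-2 - 1*10) - 1*(-1) = (-2 - 10) + 1 = -12 + 1 = -11)
(F*9)*A(-4, 5 + 3) = (-11*9)*(-(5 + 3)) = -(-99)*8 = -99*(-8) = 792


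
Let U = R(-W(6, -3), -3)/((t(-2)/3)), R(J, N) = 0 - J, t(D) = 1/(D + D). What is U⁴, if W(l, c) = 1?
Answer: 20736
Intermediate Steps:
t(D) = 1/(2*D)
R(J, N) = -J
U = -12 (U = (-(-1))/((((½)/(-2))/3)) = (-1*(-1))/((((½)*(-½))*(⅓))) = 1/(-¼*⅓) = 1/(-1/12) = 1*(-12) = -12)
U⁴ = (-12)⁴ = 20736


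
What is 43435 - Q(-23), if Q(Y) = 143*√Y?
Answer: 43435 - 143*I*√23 ≈ 43435.0 - 685.8*I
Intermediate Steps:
43435 - Q(-23) = 43435 - 143*√(-23) = 43435 - 143*I*√23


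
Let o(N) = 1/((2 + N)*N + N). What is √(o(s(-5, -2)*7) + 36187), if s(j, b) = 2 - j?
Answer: √1198658201/182 ≈ 190.23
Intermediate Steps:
o(N) = 1/(N + N*(2 + N)) (o(N) = 1/(N*(2 + N) + N) = 1/(N + N*(2 + N)))
√(o(s(-5, -2)*7) + 36187) = √(1/((((2 - 1*(-5))*7))*(3 + (2 - 1*(-5))*7)) + 36187) = √(1/((((2 + 5)*7))*(3 + (2 + 5)*7)) + 36187) = √(1/(((7*7))*(3 + 7*7)) + 36187) = √(1/(49*(3 + 49)) + 36187) = √((1/49)/52 + 36187) = √((1/49)*(1/52) + 36187) = √(1/2548 + 36187) = √(92204477/2548) = √1198658201/182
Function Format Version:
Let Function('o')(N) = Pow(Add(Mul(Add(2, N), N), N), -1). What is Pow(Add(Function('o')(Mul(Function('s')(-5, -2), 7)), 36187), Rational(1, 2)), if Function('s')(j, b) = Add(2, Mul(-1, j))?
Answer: Mul(Rational(1, 182), Pow(1198658201, Rational(1, 2))) ≈ 190.23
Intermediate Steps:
Function('o')(N) = Pow(Add(N, Mul(N, Add(2, N))), -1) (Function('o')(N) = Pow(Add(Mul(N, Add(2, N)), N), -1) = Pow(Add(N, Mul(N, Add(2, N))), -1))
Pow(Add(Function('o')(Mul(Function('s')(-5, -2), 7)), 36187), Rational(1, 2)) = Pow(Add(Mul(Pow(Mul(Add(2, Mul(-1, -5)), 7), -1), Pow(Add(3, Mul(Add(2, Mul(-1, -5)), 7)), -1)), 36187), Rational(1, 2)) = Pow(Add(Mul(Pow(Mul(Add(2, 5), 7), -1), Pow(Add(3, Mul(Add(2, 5), 7)), -1)), 36187), Rational(1, 2)) = Pow(Add(Mul(Pow(Mul(7, 7), -1), Pow(Add(3, Mul(7, 7)), -1)), 36187), Rational(1, 2)) = Pow(Add(Mul(Pow(49, -1), Pow(Add(3, 49), -1)), 36187), Rational(1, 2)) = Pow(Add(Mul(Rational(1, 49), Pow(52, -1)), 36187), Rational(1, 2)) = Pow(Add(Mul(Rational(1, 49), Rational(1, 52)), 36187), Rational(1, 2)) = Pow(Add(Rational(1, 2548), 36187), Rational(1, 2)) = Pow(Rational(92204477, 2548), Rational(1, 2)) = Mul(Rational(1, 182), Pow(1198658201, Rational(1, 2)))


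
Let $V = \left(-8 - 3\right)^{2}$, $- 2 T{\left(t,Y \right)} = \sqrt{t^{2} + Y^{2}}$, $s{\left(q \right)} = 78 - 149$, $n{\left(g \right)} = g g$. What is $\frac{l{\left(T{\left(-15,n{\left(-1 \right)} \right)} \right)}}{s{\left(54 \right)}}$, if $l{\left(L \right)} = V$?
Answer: $- \frac{121}{71} \approx -1.7042$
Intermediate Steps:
$n{\left(g \right)} = g^{2}$
$s{\left(q \right)} = -71$
$T{\left(t,Y \right)} = - \frac{\sqrt{Y^{2} + t^{2}}}{2}$ ($T{\left(t,Y \right)} = - \frac{\sqrt{t^{2} + Y^{2}}}{2} = - \frac{\sqrt{Y^{2} + t^{2}}}{2}$)
$V = 121$ ($V = \left(-11\right)^{2} = 121$)
$l{\left(L \right)} = 121$
$\frac{l{\left(T{\left(-15,n{\left(-1 \right)} \right)} \right)}}{s{\left(54 \right)}} = \frac{121}{-71} = 121 \left(- \frac{1}{71}\right) = - \frac{121}{71}$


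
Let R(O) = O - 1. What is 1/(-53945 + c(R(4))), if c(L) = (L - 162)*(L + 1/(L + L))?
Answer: -2/108897 ≈ -1.8366e-5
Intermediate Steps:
R(O) = -1 + O
c(L) = (-162 + L)*(L + 1/(2*L))
1/(-53945 + c(R(4))) = 1/(-53945 + (½ + (-1 + 4)² - 162*(-1 + 4) - 81/(-1 + 4))) = 1/(-53945 + (½ + 3² - 162*3 - 81/3)) = 1/(-53945 + (½ + 9 - 486 - 81*⅓)) = 1/(-53945 + (½ + 9 - 486 - 27)) = 1/(-53945 - 1007/2) = 1/(-108897/2) = -2/108897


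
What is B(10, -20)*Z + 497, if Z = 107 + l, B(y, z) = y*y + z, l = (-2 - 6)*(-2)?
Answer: 10337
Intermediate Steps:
l = 16 (l = -8*(-2) = 16)
B(y, z) = z + y² (B(y, z) = y² + z = z + y²)
Z = 123 (Z = 107 + 16 = 123)
B(10, -20)*Z + 497 = (-20 + 10²)*123 + 497 = (-20 + 100)*123 + 497 = 80*123 + 497 = 9840 + 497 = 10337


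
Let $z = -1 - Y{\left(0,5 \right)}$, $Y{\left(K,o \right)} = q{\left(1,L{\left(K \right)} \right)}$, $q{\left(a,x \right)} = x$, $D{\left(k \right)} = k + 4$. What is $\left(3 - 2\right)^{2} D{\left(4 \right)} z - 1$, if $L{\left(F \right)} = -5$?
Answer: $31$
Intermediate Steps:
$D{\left(k \right)} = 4 + k$
$Y{\left(K,o \right)} = -5$
$z = 4$ ($z = -1 - -5 = -1 + 5 = 4$)
$\left(3 - 2\right)^{2} D{\left(4 \right)} z - 1 = \left(3 - 2\right)^{2} \left(4 + 4\right) 4 - 1 = 1^{2} \cdot 8 \cdot 4 - 1 = 1 \cdot 8 \cdot 4 - 1 = 8 \cdot 4 - 1 = 32 - 1 = 31$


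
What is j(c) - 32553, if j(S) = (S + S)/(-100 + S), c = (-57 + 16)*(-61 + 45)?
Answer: -4524539/139 ≈ -32551.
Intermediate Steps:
c = 656 (c = -41*(-16) = 656)
j(S) = 2*S/(-100 + S) (j(S) = (2*S)/(-100 + S) = 2*S/(-100 + S))
j(c) - 32553 = 2*656/(-100 + 656) - 32553 = 2*656/556 - 32553 = 2*656*(1/556) - 32553 = 328/139 - 32553 = -4524539/139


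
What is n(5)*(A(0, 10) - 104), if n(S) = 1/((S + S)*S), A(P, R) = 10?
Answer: -47/25 ≈ -1.8800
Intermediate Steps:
n(S) = 1/(2*S²) (n(S) = 1/(((2*S))*S) = (1/(2*S))/S = 1/(2*S²))
n(5)*(A(0, 10) - 104) = ((½)/5²)*(10 - 104) = ((½)*(1/25))*(-94) = (1/50)*(-94) = -47/25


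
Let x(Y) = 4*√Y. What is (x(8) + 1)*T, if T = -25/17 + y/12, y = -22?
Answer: -337/102 - 1348*√2/51 ≈ -40.684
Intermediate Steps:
T = -337/102 (T = -25/17 - 22/12 = -25*1/17 - 22*1/12 = -25/17 - 11/6 = -337/102 ≈ -3.3039)
(x(8) + 1)*T = (4*√8 + 1)*(-337/102) = (4*(2*√2) + 1)*(-337/102) = (8*√2 + 1)*(-337/102) = (1 + 8*√2)*(-337/102) = -337/102 - 1348*√2/51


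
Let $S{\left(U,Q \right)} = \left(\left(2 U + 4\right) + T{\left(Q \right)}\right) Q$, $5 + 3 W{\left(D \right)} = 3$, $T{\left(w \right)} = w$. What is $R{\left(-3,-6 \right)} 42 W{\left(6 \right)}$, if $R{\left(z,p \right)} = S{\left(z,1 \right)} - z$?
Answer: $-56$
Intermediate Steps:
$W{\left(D \right)} = - \frac{2}{3}$ ($W{\left(D \right)} = - \frac{5}{3} + \frac{1}{3} \cdot 3 = - \frac{5}{3} + 1 = - \frac{2}{3}$)
$S{\left(U,Q \right)} = Q \left(4 + Q + 2 U\right)$ ($S{\left(U,Q \right)} = \left(\left(2 U + 4\right) + Q\right) Q = \left(\left(4 + 2 U\right) + Q\right) Q = \left(4 + Q + 2 U\right) Q = Q \left(4 + Q + 2 U\right)$)
$R{\left(z,p \right)} = 5 + z$ ($R{\left(z,p \right)} = 1 \left(4 + 1 + 2 z\right) - z = 1 \left(5 + 2 z\right) - z = \left(5 + 2 z\right) - z = 5 + z$)
$R{\left(-3,-6 \right)} 42 W{\left(6 \right)} = \left(5 - 3\right) 42 \left(- \frac{2}{3}\right) = 2 \cdot 42 \left(- \frac{2}{3}\right) = 84 \left(- \frac{2}{3}\right) = -56$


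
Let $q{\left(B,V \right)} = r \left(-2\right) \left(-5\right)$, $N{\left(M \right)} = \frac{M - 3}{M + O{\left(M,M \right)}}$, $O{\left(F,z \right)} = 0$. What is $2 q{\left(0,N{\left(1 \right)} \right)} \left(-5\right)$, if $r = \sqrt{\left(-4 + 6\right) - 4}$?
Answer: $- 100 i \sqrt{2} \approx - 141.42 i$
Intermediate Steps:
$r = i \sqrt{2}$ ($r = \sqrt{2 - 4} = \sqrt{-2} = i \sqrt{2} \approx 1.4142 i$)
$N{\left(M \right)} = \frac{-3 + M}{M}$ ($N{\left(M \right)} = \frac{M - 3}{M + 0} = \frac{-3 + M}{M}$)
$q{\left(B,V \right)} = 10 i \sqrt{2}$ ($q{\left(B,V \right)} = i \sqrt{2} \left(-2\right) \left(-5\right) = - 2 i \sqrt{2} \left(-5\right) = 10 i \sqrt{2}$)
$2 q{\left(0,N{\left(1 \right)} \right)} \left(-5\right) = 2 \cdot 10 i \sqrt{2} \left(-5\right) = 20 i \sqrt{2} \left(-5\right) = - 100 i \sqrt{2}$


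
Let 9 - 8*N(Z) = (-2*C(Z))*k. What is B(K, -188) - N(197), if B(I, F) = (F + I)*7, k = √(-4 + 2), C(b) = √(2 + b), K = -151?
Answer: -18993/8 - I*√398/4 ≈ -2374.1 - 4.9875*I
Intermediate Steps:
k = I*√2 (k = √(-2) = I*√2 ≈ 1.4142*I)
B(I, F) = 7*F + 7*I
N(Z) = 9/8 + I*√2*√(2 + Z)/4 (N(Z) = 9/8 - (-2*√(2 + Z))*I*√2/8 = 9/8 - (-1)*I*√2*√(2 + Z)/4 = 9/8 + I*√2*√(2 + Z)/4)
B(K, -188) - N(197) = (7*(-188) + 7*(-151)) - (9/8 + I*√2*√(2 + 197)/4) = (-1316 - 1057) - (9/8 + I*√2*√199/4) = -2373 - (9/8 + I*√398/4) = -2373 + (-9/8 - I*√398/4) = -18993/8 - I*√398/4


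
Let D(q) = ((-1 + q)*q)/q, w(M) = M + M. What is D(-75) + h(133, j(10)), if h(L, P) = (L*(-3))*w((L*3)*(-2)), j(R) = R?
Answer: 636728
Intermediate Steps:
w(M) = 2*M
D(q) = -1 + q (D(q) = (q*(-1 + q))/q = -1 + q)
h(L, P) = 36*L² (h(L, P) = (L*(-3))*(2*((L*3)*(-2))) = (-3*L)*(2*((3*L)*(-2))) = (-3*L)*(2*(-6*L)) = (-3*L)*(-12*L) = 36*L²)
D(-75) + h(133, j(10)) = (-1 - 75) + 36*133² = -76 + 36*17689 = -76 + 636804 = 636728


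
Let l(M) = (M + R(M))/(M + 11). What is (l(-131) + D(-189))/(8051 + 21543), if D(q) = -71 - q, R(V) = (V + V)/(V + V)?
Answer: 1429/355128 ≈ 0.0040239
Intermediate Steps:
R(V) = 1 (R(V) = (2*V)/((2*V)) = (2*V)*(1/(2*V)) = 1)
l(M) = (1 + M)/(11 + M) (l(M) = (M + 1)/(M + 11) = (1 + M)/(11 + M))
(l(-131) + D(-189))/(8051 + 21543) = ((1 - 131)/(11 - 131) + (-71 - 1*(-189)))/(8051 + 21543) = (-130/(-120) + (-71 + 189))/29594 = (-1/120*(-130) + 118)*(1/29594) = (13/12 + 118)*(1/29594) = (1429/12)*(1/29594) = 1429/355128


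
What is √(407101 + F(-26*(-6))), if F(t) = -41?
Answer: 2*√101765 ≈ 638.01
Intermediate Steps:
√(407101 + F(-26*(-6))) = √(407101 - 41) = √407060 = 2*√101765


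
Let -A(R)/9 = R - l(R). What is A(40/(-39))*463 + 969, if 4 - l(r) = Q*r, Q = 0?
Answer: 284841/13 ≈ 21911.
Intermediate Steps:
l(r) = 4 (l(r) = 4 - 0*r = 4 - 1*0 = 4 + 0 = 4)
A(R) = 36 - 9*R (A(R) = -9*(R - 1*4) = -9*(R - 4) = -9*(-4 + R) = 36 - 9*R)
A(40/(-39))*463 + 969 = (36 - 360/(-39))*463 + 969 = (36 - 360*(-1)/39)*463 + 969 = (36 - 9*(-40/39))*463 + 969 = (36 + 120/13)*463 + 969 = (588/13)*463 + 969 = 272244/13 + 969 = 284841/13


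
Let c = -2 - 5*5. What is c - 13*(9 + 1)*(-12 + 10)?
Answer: 233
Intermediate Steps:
c = -27 (c = -2 - 25 = -27)
c - 13*(9 + 1)*(-12 + 10) = -27 - 13*(9 + 1)*(-12 + 10) = -27 - 130*(-2) = -27 - 13*(-20) = -27 + 260 = 233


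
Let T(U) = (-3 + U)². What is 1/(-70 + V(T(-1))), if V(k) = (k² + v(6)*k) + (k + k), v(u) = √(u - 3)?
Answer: 109/23378 - 4*√3/11689 ≈ 0.0040698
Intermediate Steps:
v(u) = √(-3 + u)
V(k) = k² + 2*k + k*√3 (V(k) = (k² + √(-3 + 6)*k) + (k + k) = (k² + √3*k) + 2*k = (k² + k*√3) + 2*k = k² + 2*k + k*√3)
1/(-70 + V(T(-1))) = 1/(-70 + (-3 - 1)²*(2 + (-3 - 1)² + √3)) = 1/(-70 + (-4)²*(2 + (-4)² + √3)) = 1/(-70 + 16*(2 + 16 + √3)) = 1/(-70 + 16*(18 + √3)) = 1/(-70 + (288 + 16*√3)) = 1/(218 + 16*√3)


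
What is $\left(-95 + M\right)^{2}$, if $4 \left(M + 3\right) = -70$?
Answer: $\frac{53361}{4} \approx 13340.0$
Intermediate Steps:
$M = - \frac{41}{2}$ ($M = -3 + \frac{1}{4} \left(-70\right) = -3 - \frac{35}{2} = - \frac{41}{2} \approx -20.5$)
$\left(-95 + M\right)^{2} = \left(-95 - \frac{41}{2}\right)^{2} = \left(- \frac{231}{2}\right)^{2} = \frac{53361}{4}$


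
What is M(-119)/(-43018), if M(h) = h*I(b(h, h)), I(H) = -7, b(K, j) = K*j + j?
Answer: -833/43018 ≈ -0.019364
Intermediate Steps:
b(K, j) = j + K*j
M(h) = -7*h (M(h) = h*(-7) = -7*h)
M(-119)/(-43018) = -7*(-119)/(-43018) = 833*(-1/43018) = -833/43018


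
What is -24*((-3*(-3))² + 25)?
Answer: -2544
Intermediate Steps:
-24*((-3*(-3))² + 25) = -24*(9² + 25) = -24*(81 + 25) = -24*106 = -2544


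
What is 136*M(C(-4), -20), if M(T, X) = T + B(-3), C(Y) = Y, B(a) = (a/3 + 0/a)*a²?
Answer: -1768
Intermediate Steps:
B(a) = a³/3 (B(a) = (a*(⅓) + 0)*a² = (a/3 + 0)*a² = (a/3)*a² = a³/3)
M(T, X) = -9 + T (M(T, X) = T + (⅓)*(-3)³ = T + (⅓)*(-27) = T - 9 = -9 + T)
136*M(C(-4), -20) = 136*(-9 - 4) = 136*(-13) = -1768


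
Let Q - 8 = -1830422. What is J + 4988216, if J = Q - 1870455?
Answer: 1287347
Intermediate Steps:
Q = -1830414 (Q = 8 - 1830422 = -1830414)
J = -3700869 (J = -1830414 - 1870455 = -3700869)
J + 4988216 = -3700869 + 4988216 = 1287347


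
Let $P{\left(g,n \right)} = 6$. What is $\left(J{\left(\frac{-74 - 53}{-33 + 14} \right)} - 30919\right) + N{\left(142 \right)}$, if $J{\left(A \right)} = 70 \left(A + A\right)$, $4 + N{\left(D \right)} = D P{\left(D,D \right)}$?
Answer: $- \frac{553569}{19} \approx -29135.0$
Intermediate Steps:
$N{\left(D \right)} = -4 + 6 D$ ($N{\left(D \right)} = -4 + D 6 = -4 + 6 D$)
$J{\left(A \right)} = 140 A$ ($J{\left(A \right)} = 70 \cdot 2 A = 140 A$)
$\left(J{\left(\frac{-74 - 53}{-33 + 14} \right)} - 30919\right) + N{\left(142 \right)} = \left(140 \frac{-74 - 53}{-33 + 14} - 30919\right) + \left(-4 + 6 \cdot 142\right) = \left(140 \left(- \frac{127}{-19}\right) - 30919\right) + \left(-4 + 852\right) = \left(140 \left(\left(-127\right) \left(- \frac{1}{19}\right)\right) - 30919\right) + 848 = \left(140 \cdot \frac{127}{19} - 30919\right) + 848 = \left(\frac{17780}{19} - 30919\right) + 848 = - \frac{569681}{19} + 848 = - \frac{553569}{19}$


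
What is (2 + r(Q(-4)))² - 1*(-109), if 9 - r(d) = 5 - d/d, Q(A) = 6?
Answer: 158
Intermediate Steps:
r(d) = 5 (r(d) = 9 - (5 - d/d) = 9 - (5 - 1*1) = 9 - (5 - 1) = 9 - 1*4 = 9 - 4 = 5)
(2 + r(Q(-4)))² - 1*(-109) = (2 + 5)² - 1*(-109) = 7² + 109 = 49 + 109 = 158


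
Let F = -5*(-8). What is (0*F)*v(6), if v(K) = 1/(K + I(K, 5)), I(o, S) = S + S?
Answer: 0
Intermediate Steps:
I(o, S) = 2*S
F = 40
v(K) = 1/(10 + K) (v(K) = 1/(K + 2*5) = 1/(K + 10) = 1/(10 + K))
(0*F)*v(6) = (0*40)/(10 + 6) = 0/16 = 0*(1/16) = 0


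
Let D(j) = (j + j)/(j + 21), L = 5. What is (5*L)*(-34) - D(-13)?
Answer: -3387/4 ≈ -846.75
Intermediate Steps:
D(j) = 2*j/(21 + j) (D(j) = (2*j)/(21 + j) = 2*j/(21 + j))
(5*L)*(-34) - D(-13) = (5*5)*(-34) - 2*(-13)/(21 - 13) = 25*(-34) - 2*(-13)/8 = -850 - 2*(-13)/8 = -850 - 1*(-13/4) = -850 + 13/4 = -3387/4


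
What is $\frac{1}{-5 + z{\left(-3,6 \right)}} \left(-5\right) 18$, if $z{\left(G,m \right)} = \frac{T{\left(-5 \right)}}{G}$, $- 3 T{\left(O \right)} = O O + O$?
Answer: $\frac{162}{5} \approx 32.4$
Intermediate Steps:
$T{\left(O \right)} = - \frac{O}{3} - \frac{O^{2}}{3}$ ($T{\left(O \right)} = - \frac{O O + O}{3} = - \frac{O^{2} + O}{3} = - \frac{O + O^{2}}{3} = - \frac{O}{3} - \frac{O^{2}}{3}$)
$z{\left(G,m \right)} = - \frac{20}{3 G}$ ($z{\left(G,m \right)} = \frac{\left(- \frac{1}{3}\right) \left(-5\right) \left(1 - 5\right)}{G} = \frac{\left(- \frac{1}{3}\right) \left(-5\right) \left(-4\right)}{G} = - \frac{20}{3 G}$)
$\frac{1}{-5 + z{\left(-3,6 \right)}} \left(-5\right) 18 = \frac{1}{-5 - \frac{20}{3 \left(-3\right)}} \left(-5\right) 18 = \frac{1}{-5 - - \frac{20}{9}} \left(-5\right) 18 = \frac{1}{-5 + \frac{20}{9}} \left(-5\right) 18 = \frac{1}{- \frac{25}{9}} \left(-5\right) 18 = \left(- \frac{9}{25}\right) \left(-5\right) 18 = \frac{9}{5} \cdot 18 = \frac{162}{5}$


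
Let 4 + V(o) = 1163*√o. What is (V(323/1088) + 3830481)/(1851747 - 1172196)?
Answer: 3830477/679551 + 1163*√19/5436408 ≈ 5.6377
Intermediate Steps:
V(o) = -4 + 1163*√o
(V(323/1088) + 3830481)/(1851747 - 1172196) = ((-4 + 1163*√(323/1088)) + 3830481)/(1851747 - 1172196) = ((-4 + 1163*√(323*(1/1088))) + 3830481)/679551 = ((-4 + 1163*√(19/64)) + 3830481)*(1/679551) = ((-4 + 1163*(√19/8)) + 3830481)*(1/679551) = ((-4 + 1163*√19/8) + 3830481)*(1/679551) = (3830477 + 1163*√19/8)*(1/679551) = 3830477/679551 + 1163*√19/5436408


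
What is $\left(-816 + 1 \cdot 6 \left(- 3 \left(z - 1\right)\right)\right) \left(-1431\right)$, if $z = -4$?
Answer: $1038906$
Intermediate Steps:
$\left(-816 + 1 \cdot 6 \left(- 3 \left(z - 1\right)\right)\right) \left(-1431\right) = \left(-816 + 1 \cdot 6 \left(- 3 \left(-4 - 1\right)\right)\right) \left(-1431\right) = \left(-816 + 6 \left(\left(-3\right) \left(-5\right)\right)\right) \left(-1431\right) = \left(-816 + 6 \cdot 15\right) \left(-1431\right) = \left(-816 + 90\right) \left(-1431\right) = \left(-726\right) \left(-1431\right) = 1038906$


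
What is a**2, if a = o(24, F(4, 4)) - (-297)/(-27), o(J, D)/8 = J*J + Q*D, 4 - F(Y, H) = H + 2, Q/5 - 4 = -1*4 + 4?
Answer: 18292729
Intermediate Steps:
Q = 20 (Q = 20 + 5*(-1*4 + 4) = 20 + 5*(-4 + 4) = 20 + 5*0 = 20 + 0 = 20)
F(Y, H) = 2 - H (F(Y, H) = 4 - (H + 2) = 4 - (2 + H) = 4 + (-2 - H) = 2 - H)
o(J, D) = 8*J**2 + 160*D (o(J, D) = 8*(J*J + 20*D) = 8*(J**2 + 20*D) = 8*J**2 + 160*D)
a = 4277 (a = (8*24**2 + 160*(2 - 1*4)) - (-297)/(-27) = (8*576 + 160*(2 - 4)) - (-297)*(-1)/27 = (4608 + 160*(-2)) - 1*11 = (4608 - 320) - 11 = 4288 - 11 = 4277)
a**2 = 4277**2 = 18292729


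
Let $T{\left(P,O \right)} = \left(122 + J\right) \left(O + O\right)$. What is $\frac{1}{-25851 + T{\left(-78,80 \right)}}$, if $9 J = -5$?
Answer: $- \frac{9}{57779} \approx -0.00015577$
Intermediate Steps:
$J = - \frac{5}{9}$ ($J = \frac{1}{9} \left(-5\right) = - \frac{5}{9} \approx -0.55556$)
$T{\left(P,O \right)} = \frac{2186 O}{9}$ ($T{\left(P,O \right)} = \left(122 - \frac{5}{9}\right) \left(O + O\right) = \frac{1093 \cdot 2 O}{9} = \frac{2186 O}{9}$)
$\frac{1}{-25851 + T{\left(-78,80 \right)}} = \frac{1}{-25851 + \frac{2186}{9} \cdot 80} = \frac{1}{-25851 + \frac{174880}{9}} = \frac{1}{- \frac{57779}{9}} = - \frac{9}{57779}$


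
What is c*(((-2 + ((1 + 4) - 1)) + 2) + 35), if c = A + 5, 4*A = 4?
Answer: 234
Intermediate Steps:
A = 1 (A = (¼)*4 = 1)
c = 6 (c = 1 + 5 = 6)
c*(((-2 + ((1 + 4) - 1)) + 2) + 35) = 6*(((-2 + ((1 + 4) - 1)) + 2) + 35) = 6*(((-2 + (5 - 1)) + 2) + 35) = 6*(((-2 + 4) + 2) + 35) = 6*((2 + 2) + 35) = 6*(4 + 35) = 6*39 = 234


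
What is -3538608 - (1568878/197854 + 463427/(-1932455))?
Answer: -676484152936232196/191171975785 ≈ -3.5386e+6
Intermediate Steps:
-3538608 - (1568878/197854 + 463427/(-1932455)) = -3538608 - (1568878*(1/197854) + 463427*(-1/1932455)) = -3538608 - (784439/98927 - 463427/1932455) = -3538608 - 1*1470047624916/191171975785 = -3538608 - 1470047624916/191171975785 = -676484152936232196/191171975785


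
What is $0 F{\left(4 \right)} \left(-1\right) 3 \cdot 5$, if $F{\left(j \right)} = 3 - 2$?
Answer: $0$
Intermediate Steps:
$F{\left(j \right)} = 1$
$0 F{\left(4 \right)} \left(-1\right) 3 \cdot 5 = 0 \cdot 1 \left(-1\right) 3 \cdot 5 = 0 \left(\left(-3\right) 5\right) = 0 \left(-15\right) = 0$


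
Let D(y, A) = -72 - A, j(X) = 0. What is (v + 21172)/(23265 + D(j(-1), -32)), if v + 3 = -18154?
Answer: 603/4645 ≈ 0.12982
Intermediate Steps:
v = -18157 (v = -3 - 18154 = -18157)
(v + 21172)/(23265 + D(j(-1), -32)) = (-18157 + 21172)/(23265 + (-72 - 1*(-32))) = 3015/(23265 + (-72 + 32)) = 3015/(23265 - 40) = 3015/23225 = 3015*(1/23225) = 603/4645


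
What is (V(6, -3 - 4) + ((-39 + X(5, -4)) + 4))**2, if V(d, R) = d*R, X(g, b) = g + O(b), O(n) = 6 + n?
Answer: 4900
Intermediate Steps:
X(g, b) = 6 + b + g (X(g, b) = g + (6 + b) = 6 + b + g)
V(d, R) = R*d
(V(6, -3 - 4) + ((-39 + X(5, -4)) + 4))**2 = ((-3 - 4)*6 + ((-39 + (6 - 4 + 5)) + 4))**2 = (-7*6 + ((-39 + 7) + 4))**2 = (-42 + (-32 + 4))**2 = (-42 - 28)**2 = (-70)**2 = 4900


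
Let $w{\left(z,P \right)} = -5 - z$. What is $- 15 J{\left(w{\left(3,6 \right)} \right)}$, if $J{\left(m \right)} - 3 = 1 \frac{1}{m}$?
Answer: $- \frac{345}{8} \approx -43.125$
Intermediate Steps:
$J{\left(m \right)} = 3 + \frac{1}{m}$ ($J{\left(m \right)} = 3 + 1 \frac{1}{m} = 3 + \frac{1}{m}$)
$- 15 J{\left(w{\left(3,6 \right)} \right)} = - 15 \left(3 + \frac{1}{-5 - 3}\right) = - 15 \left(3 + \frac{1}{-8}\right) = - 15 \left(3 - \frac{1}{8}\right) = \left(-15\right) \frac{23}{8} = - \frac{345}{8}$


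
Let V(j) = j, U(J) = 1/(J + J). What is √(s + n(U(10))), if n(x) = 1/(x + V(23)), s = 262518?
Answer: √55790597098/461 ≈ 512.37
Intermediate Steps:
U(J) = 1/(2*J)
n(x) = 1/(23 + x) (n(x) = 1/(x + 23) = 1/(23 + x))
√(s + n(U(10))) = √(262518 + 1/(23 + (½)/10)) = √(262518 + 1/(23 + (½)*(⅒))) = √(262518 + 1/(23 + 1/20)) = √(262518 + 1/(461/20)) = √(262518 + 20/461) = √(121020818/461) = √55790597098/461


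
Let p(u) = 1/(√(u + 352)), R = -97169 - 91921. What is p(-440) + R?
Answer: -189090 - I*√22/44 ≈ -1.8909e+5 - 0.1066*I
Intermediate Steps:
R = -189090
p(u) = (352 + u)^(-½) (p(u) = 1/(√(352 + u)) = (352 + u)^(-½))
p(-440) + R = (352 - 440)^(-½) - 189090 = (-88)^(-½) - 189090 = -I*√22/44 - 189090 = -189090 - I*√22/44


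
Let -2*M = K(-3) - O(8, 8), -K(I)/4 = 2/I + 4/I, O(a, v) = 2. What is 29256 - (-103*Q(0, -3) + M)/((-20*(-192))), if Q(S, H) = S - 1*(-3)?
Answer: 4680973/160 ≈ 29256.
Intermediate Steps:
K(I) = -24/I (K(I) = -4*(2/I + 4/I) = -24/I)
Q(S, H) = 3 + S (Q(S, H) = S + 3 = 3 + S)
M = -3 (M = -(-24/(-3) - 1*2)/2 = -(-24*(-⅓) - 2)/2 = -(8 - 2)/2 = -½*6 = -3)
29256 - (-103*Q(0, -3) + M)/((-20*(-192))) = 29256 - (-103*(3 + 0) - 3)/((-20*(-192))) = 29256 - (-103*3 - 3)/3840 = 29256 - (-309 - 3)/3840 = 29256 - (-312)/3840 = 29256 - 1*(-13/160) = 29256 + 13/160 = 4680973/160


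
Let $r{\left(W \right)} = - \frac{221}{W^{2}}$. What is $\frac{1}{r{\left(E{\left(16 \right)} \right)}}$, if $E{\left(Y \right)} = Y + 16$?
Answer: $- \frac{1024}{221} \approx -4.6335$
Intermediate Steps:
$E{\left(Y \right)} = 16 + Y$
$r{\left(W \right)} = - \frac{221}{W^{2}}$
$\frac{1}{r{\left(E{\left(16 \right)} \right)}} = \frac{1}{\left(-221\right) \frac{1}{\left(16 + 16\right)^{2}}} = \frac{1}{\left(-221\right) \frac{1}{1024}} = \frac{1}{- \frac{221}{1024}} = - \frac{1024}{221}$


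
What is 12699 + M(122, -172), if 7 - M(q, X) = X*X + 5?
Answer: -16883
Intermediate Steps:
M(q, X) = 2 - X² (M(q, X) = 7 - (X*X + 5) = 7 - (X² + 5) = 7 - (5 + X²) = 7 + (-5 - X²) = 2 - X²)
12699 + M(122, -172) = 12699 + (2 - 1*(-172)²) = 12699 + (2 - 1*29584) = 12699 + (2 - 29584) = 12699 - 29582 = -16883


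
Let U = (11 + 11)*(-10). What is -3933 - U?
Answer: -3713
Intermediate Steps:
U = -220 (U = 22*(-10) = -220)
-3933 - U = -3933 - 1*(-220) = -3933 + 220 = -3713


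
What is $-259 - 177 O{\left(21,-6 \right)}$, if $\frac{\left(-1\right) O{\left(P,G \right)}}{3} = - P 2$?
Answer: $-22561$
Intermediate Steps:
$O{\left(P,G \right)} = 6 P$ ($O{\left(P,G \right)} = - 3 - P 2 = - 3 \left(- 2 P\right) = 6 P$)
$-259 - 177 O{\left(21,-6 \right)} = -259 - 177 \cdot 6 \cdot 21 = -259 - 22302 = -22561$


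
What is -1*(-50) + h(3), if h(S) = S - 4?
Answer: 49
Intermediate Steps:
h(S) = -4 + S
-1*(-50) + h(3) = -1*(-50) + (-4 + 3) = 50 - 1 = 49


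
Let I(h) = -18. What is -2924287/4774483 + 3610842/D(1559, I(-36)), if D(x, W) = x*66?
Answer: 2823168693018/81877608967 ≈ 34.480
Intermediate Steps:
D(x, W) = 66*x
-2924287/4774483 + 3610842/D(1559, I(-36)) = -2924287/4774483 + 3610842/((66*1559)) = -2924287*1/4774483 + 3610842/102894 = -2924287/4774483 + 3610842*(1/102894) = -2924287/4774483 + 601807/17149 = 2823168693018/81877608967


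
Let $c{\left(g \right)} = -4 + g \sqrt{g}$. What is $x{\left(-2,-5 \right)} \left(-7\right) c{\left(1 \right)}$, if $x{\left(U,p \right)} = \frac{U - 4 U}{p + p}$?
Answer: $- \frac{63}{5} \approx -12.6$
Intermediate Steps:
$x{\left(U,p \right)} = - \frac{3 U}{2 p}$ ($x{\left(U,p \right)} = \frac{\left(-3\right) U}{2 p} = - 3 U \frac{1}{2 p} = - \frac{3 U}{2 p}$)
$c{\left(g \right)} = -4 + g^{\frac{3}{2}}$
$x{\left(-2,-5 \right)} \left(-7\right) c{\left(1 \right)} = \left(- \frac{3}{2}\right) \left(-2\right) \frac{1}{-5} \left(-7\right) \left(-4 + 1^{\frac{3}{2}}\right) = \left(- \frac{3}{2}\right) \left(-2\right) \left(- \frac{1}{5}\right) \left(-7\right) \left(-4 + 1\right) = \left(- \frac{3}{5}\right) \left(-7\right) \left(-3\right) = \frac{21}{5} \left(-3\right) = - \frac{63}{5}$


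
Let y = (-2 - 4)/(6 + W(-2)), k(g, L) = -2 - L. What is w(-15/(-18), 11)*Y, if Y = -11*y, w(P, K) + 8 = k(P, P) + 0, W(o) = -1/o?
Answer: -110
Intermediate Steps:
y = -12/13 (y = (-2 - 4)/(6 - 1/(-2)) = -6/(6 - 1*(-½)) = -6/(6 + ½) = -6/13/2 = -6*2/13 = -12/13 ≈ -0.92308)
w(P, K) = -10 - P (w(P, K) = -8 + ((-2 - P) + 0) = -8 + (-2 - P) = -10 - P)
Y = 132/13 (Y = -11*(-12/13) = 132/13 ≈ 10.154)
w(-15/(-18), 11)*Y = (-10 - (-15)/(-18))*(132/13) = (-10 - (-15)*(-1)/18)*(132/13) = (-10 - 1*⅚)*(132/13) = (-10 - ⅚)*(132/13) = -65/6*132/13 = -110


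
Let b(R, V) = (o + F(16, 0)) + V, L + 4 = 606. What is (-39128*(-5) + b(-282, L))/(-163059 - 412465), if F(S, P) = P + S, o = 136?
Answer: -98197/287762 ≈ -0.34124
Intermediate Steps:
L = 602 (L = -4 + 606 = 602)
b(R, V) = 152 + V (b(R, V) = (136 + (0 + 16)) + V = (136 + 16) + V = 152 + V)
(-39128*(-5) + b(-282, L))/(-163059 - 412465) = (-39128*(-5) + (152 + 602))/(-163059 - 412465) = (195640 + 754)/(-575524) = 196394*(-1/575524) = -98197/287762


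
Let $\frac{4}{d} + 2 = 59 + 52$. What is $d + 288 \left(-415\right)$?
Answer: $- \frac{13027676}{109} \approx -1.1952 \cdot 10^{5}$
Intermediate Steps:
$d = \frac{4}{109}$ ($d = \frac{4}{-2 + \left(59 + 52\right)} = \frac{4}{-2 + 111} = \frac{4}{109} \approx 0.036697$)
$d + 288 \left(-415\right) = \frac{4}{109} + 288 \left(-415\right) = \frac{4}{109} - 119520 = - \frac{13027676}{109}$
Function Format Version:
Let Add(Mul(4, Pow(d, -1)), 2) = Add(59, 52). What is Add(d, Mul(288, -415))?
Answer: Rational(-13027676, 109) ≈ -1.1952e+5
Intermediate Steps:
d = Rational(4, 109) (d = Mul(4, Pow(Add(-2, Add(59, 52)), -1)) = Mul(4, Pow(Add(-2, 111), -1)) = Mul(4, Pow(109, -1)) = Mul(4, Rational(1, 109)) = Rational(4, 109) ≈ 0.036697)
Add(d, Mul(288, -415)) = Add(Rational(4, 109), Mul(288, -415)) = Add(Rational(4, 109), -119520) = Rational(-13027676, 109)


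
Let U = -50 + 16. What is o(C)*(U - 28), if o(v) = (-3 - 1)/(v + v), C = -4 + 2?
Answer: -62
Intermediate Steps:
C = -2
U = -34
o(v) = -2/v (o(v) = -4*1/(2*v) = -2/v)
o(C)*(U - 28) = (-2/(-2))*(-34 - 28) = -2*(-½)*(-62) = 1*(-62) = -62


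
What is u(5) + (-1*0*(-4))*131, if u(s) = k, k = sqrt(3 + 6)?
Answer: 3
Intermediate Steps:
k = 3 (k = sqrt(9) = 3)
u(s) = 3
u(5) + (-1*0*(-4))*131 = 3 + (-1*0*(-4))*131 = 3 + (0*(-4))*131 = 3 + 0*131 = 3 + 0 = 3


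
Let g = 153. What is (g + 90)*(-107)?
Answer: -26001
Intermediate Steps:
(g + 90)*(-107) = (153 + 90)*(-107) = 243*(-107) = -26001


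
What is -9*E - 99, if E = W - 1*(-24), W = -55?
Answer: 180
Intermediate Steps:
E = -31 (E = -55 - 1*(-24) = -55 + 24 = -31)
-9*E - 99 = -9*(-31) - 99 = 279 - 99 = 180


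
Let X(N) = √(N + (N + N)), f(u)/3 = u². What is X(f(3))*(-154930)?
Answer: -1394370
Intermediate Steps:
f(u) = 3*u²
X(N) = √3*√N (X(N) = √(N + 2*N) = √(3*N) = √3*√N)
X(f(3))*(-154930) = (√3*√(3*3²))*(-154930) = (√3*√(3*9))*(-154930) = (√3*√27)*(-154930) = (√3*(3*√3))*(-154930) = 9*(-154930) = -1394370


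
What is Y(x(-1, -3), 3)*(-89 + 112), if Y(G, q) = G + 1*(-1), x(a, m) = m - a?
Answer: -69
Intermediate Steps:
Y(G, q) = -1 + G (Y(G, q) = G - 1 = -1 + G)
Y(x(-1, -3), 3)*(-89 + 112) = (-1 + (-3 - 1*(-1)))*(-89 + 112) = (-1 + (-3 + 1))*23 = (-1 - 2)*23 = -3*23 = -69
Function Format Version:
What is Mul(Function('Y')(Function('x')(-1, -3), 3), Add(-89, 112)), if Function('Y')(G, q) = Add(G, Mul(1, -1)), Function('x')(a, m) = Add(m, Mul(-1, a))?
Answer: -69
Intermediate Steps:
Function('Y')(G, q) = Add(-1, G) (Function('Y')(G, q) = Add(G, -1) = Add(-1, G))
Mul(Function('Y')(Function('x')(-1, -3), 3), Add(-89, 112)) = Mul(Add(-1, Add(-3, Mul(-1, -1))), Add(-89, 112)) = Mul(Add(-1, Add(-3, 1)), 23) = Mul(Add(-1, -2), 23) = Mul(-3, 23) = -69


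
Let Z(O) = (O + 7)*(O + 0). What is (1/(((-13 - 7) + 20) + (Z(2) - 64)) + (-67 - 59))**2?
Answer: 33605209/2116 ≈ 15881.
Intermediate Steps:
Z(O) = O*(7 + O) (Z(O) = (7 + O)*O = O*(7 + O))
(1/(((-13 - 7) + 20) + (Z(2) - 64)) + (-67 - 59))**2 = (1/(((-13 - 7) + 20) + (2*(7 + 2) - 64)) + (-67 - 59))**2 = (1/((-20 + 20) + (2*9 - 64)) - 126)**2 = (1/(0 + (18 - 64)) - 126)**2 = (1/(0 - 46) - 126)**2 = (1/(-46) - 126)**2 = (-1/46 - 126)**2 = (-5797/46)**2 = 33605209/2116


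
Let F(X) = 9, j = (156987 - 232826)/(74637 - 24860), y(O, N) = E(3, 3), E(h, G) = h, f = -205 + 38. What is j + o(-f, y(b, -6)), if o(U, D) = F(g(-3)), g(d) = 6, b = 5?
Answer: 372154/49777 ≈ 7.4764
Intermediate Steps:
f = -167
y(O, N) = 3
j = -75839/49777 ≈ -1.5236
o(U, D) = 9
j + o(-f, y(b, -6)) = -75839/49777 + 9 = 372154/49777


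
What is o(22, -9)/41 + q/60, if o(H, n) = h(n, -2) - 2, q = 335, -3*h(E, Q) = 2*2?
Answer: 2707/492 ≈ 5.5020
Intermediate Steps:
h(E, Q) = -4/3 (h(E, Q) = -2*2/3 = -⅓*4 = -4/3)
o(H, n) = -10/3 (o(H, n) = -4/3 - 2 = -10/3)
o(22, -9)/41 + q/60 = -10/3/41 + 335/60 = -10/3*1/41 + 335*(1/60) = -10/123 + 67/12 = 2707/492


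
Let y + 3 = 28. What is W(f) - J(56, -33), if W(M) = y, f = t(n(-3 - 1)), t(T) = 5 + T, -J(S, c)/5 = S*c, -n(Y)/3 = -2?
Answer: -9215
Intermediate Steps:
y = 25 (y = -3 + 28 = 25)
n(Y) = 6 (n(Y) = -3*(-2) = 6)
J(S, c) = -5*S*c
f = 11 (f = 5 + 6 = 11)
W(M) = 25
W(f) - J(56, -33) = 25 - (-5)*56*(-33) = 25 - 1*9240 = 25 - 9240 = -9215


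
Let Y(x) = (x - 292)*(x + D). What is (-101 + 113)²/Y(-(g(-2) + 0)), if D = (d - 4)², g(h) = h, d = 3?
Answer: -24/145 ≈ -0.16552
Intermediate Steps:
D = 1 (D = (3 - 4)² = (-1)² = 1)
Y(x) = (1 + x)*(-292 + x) (Y(x) = (x - 292)*(x + 1) = (-292 + x)*(1 + x) = (1 + x)*(-292 + x))
(-101 + 113)²/Y(-(g(-2) + 0)) = (-101 + 113)²/(-292 + (-(-2 + 0))² - (-291)*(-2 + 0)) = 12²/(-292 + (-1*(-2))² - (-291)*(-2)) = 144/(-292 + 2² - 291*2) = 144/(-292 + 4 - 582) = 144/(-870) = 144*(-1/870) = -24/145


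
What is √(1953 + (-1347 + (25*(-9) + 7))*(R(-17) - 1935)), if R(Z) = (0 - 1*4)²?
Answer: 2*√751297 ≈ 1733.5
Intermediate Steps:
R(Z) = 16 (R(Z) = (0 - 4)² = (-4)² = 16)
√(1953 + (-1347 + (25*(-9) + 7))*(R(-17) - 1935)) = √(1953 + (-1347 + (25*(-9) + 7))*(16 - 1935)) = √(1953 + (-1347 + (-225 + 7))*(-1919)) = √(1953 + (-1347 - 218)*(-1919)) = √(1953 - 1565*(-1919)) = √(1953 + 3003235) = √3005188 = 2*√751297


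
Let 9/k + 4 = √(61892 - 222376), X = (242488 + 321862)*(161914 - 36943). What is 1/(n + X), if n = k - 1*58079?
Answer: 3773211928748488/266114546901867007171775023 + 6*I*√40121/266114546901867007171775023 ≈ 1.4179e-11 + 4.5162e-24*I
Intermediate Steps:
X = 70527383850 (X = 564350*124971 = 70527383850)
k = 9/(-4 + 2*I*√40121) (k = 9/(-4 + √(61892 - 222376)) = 9/(-4 + √(-160484)) = 9/(-4 + 2*I*√40121) ≈ -0.0002243 - 0.022464*I)
n = -776806628/13375 - 3*I*√40121/26750 (n = (-3/13375 - 3*I*√40121/26750) - 1*58079 = (-3/13375 - 3*I*√40121/26750) - 58079 = -776806628/13375 - 3*I*√40121/26750 ≈ -58079.0 - 0.022464*I)
1/(n + X) = 1/((-776806628/13375 - 3*I*√40121/26750) + 70527383850) = 1/(943302982187122/13375 - 3*I*√40121/26750)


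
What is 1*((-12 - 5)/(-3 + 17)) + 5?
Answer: 53/14 ≈ 3.7857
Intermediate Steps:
1*((-12 - 5)/(-3 + 17)) + 5 = 1*(-17/14) + 5 = -17/14 + 5 = 53/14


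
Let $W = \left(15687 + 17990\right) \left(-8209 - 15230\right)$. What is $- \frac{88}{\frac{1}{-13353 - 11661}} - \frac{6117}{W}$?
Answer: $\frac{579184644072071}{263118401} \approx 2.2012 \cdot 10^{6}$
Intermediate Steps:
$W = -789355203$ ($W = 33677 \left(-23439\right) = -789355203$)
$- \frac{88}{\frac{1}{-13353 - 11661}} - \frac{6117}{W} = - \frac{88}{\frac{1}{-13353 - 11661}} - \frac{6117}{-789355203} = - \frac{88}{\frac{1}{-25014}} - - \frac{2039}{263118401} = - \frac{88}{- \frac{1}{25014}} + \frac{2039}{263118401} = \left(-88\right) \left(-25014\right) + \frac{2039}{263118401} = 2201232 + \frac{2039}{263118401} = \frac{579184644072071}{263118401}$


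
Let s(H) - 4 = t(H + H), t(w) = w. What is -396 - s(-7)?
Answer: -386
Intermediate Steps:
s(H) = 4 + 2*H (s(H) = 4 + (H + H) = 4 + 2*H)
-396 - s(-7) = -396 - (4 + 2*(-7)) = -396 - (4 - 14) = -396 - 1*(-10) = -396 + 10 = -386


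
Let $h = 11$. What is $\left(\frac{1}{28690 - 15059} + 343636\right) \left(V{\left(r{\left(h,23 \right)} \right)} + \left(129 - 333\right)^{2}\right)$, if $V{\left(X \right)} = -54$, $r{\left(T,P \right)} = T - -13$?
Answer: $\frac{194680660499154}{13631} \approx 1.4282 \cdot 10^{10}$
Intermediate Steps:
$r{\left(T,P \right)} = 13 + T$ ($r{\left(T,P \right)} = T + 13 = 13 + T$)
$\left(\frac{1}{28690 - 15059} + 343636\right) \left(V{\left(r{\left(h,23 \right)} \right)} + \left(129 - 333\right)^{2}\right) = \left(\frac{1}{28690 - 15059} + 343636\right) \left(-54 + \left(129 - 333\right)^{2}\right) = \left(\frac{1}{13631} + 343636\right) \left(-54 + \left(-204\right)^{2}\right) = \left(\frac{1}{13631} + 343636\right) \left(-54 + 41616\right) = \frac{4684102317}{13631} \cdot 41562 = \frac{194680660499154}{13631}$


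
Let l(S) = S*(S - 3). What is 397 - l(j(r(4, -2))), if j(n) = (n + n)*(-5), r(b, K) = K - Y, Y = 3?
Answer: -1953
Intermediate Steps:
r(b, K) = -3 + K (r(b, K) = K - 1*3 = K - 3 = -3 + K)
j(n) = -10*n (j(n) = (2*n)*(-5) = -10*n)
l(S) = S*(-3 + S)
397 - l(j(r(4, -2))) = 397 - (-10*(-3 - 2))*(-3 - 10*(-3 - 2)) = 397 - (-10*(-5))*(-3 - 10*(-5)) = 397 - 50*(-3 + 50) = 397 - 50*47 = 397 - 1*2350 = 397 - 2350 = -1953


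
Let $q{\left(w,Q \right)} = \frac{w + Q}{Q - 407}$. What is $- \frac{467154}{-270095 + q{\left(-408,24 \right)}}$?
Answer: $\frac{178919982}{103446001} \approx 1.7296$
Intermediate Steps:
$q{\left(w,Q \right)} = \frac{Q + w}{-407 + Q}$
$- \frac{467154}{-270095 + q{\left(-408,24 \right)}} = - \frac{467154}{-270095 + \frac{24 - 408}{-407 + 24}} = - \frac{467154}{-270095 + \frac{1}{-383} \left(-384\right)} = - \frac{467154}{-270095 - - \frac{384}{383}} = - \frac{467154}{-270095 + \frac{384}{383}} = - \frac{467154}{- \frac{103446001}{383}} = \left(-467154\right) \left(- \frac{383}{103446001}\right) = \frac{178919982}{103446001}$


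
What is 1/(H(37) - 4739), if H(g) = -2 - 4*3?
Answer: -1/4753 ≈ -0.00021039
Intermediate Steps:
H(g) = -14 (H(g) = -2 - 12 = -14)
1/(H(37) - 4739) = 1/(-14 - 4739) = 1/(-4753) = -1/4753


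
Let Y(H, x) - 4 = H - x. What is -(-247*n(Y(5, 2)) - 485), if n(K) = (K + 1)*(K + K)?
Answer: 28149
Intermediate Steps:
Y(H, x) = 4 + H - x (Y(H, x) = 4 + (H - x) = 4 + H - x)
n(K) = 2*K*(1 + K) (n(K) = (1 + K)*(2*K) = 2*K*(1 + K))
-(-247*n(Y(5, 2)) - 485) = -(-494*(4 + 5 - 1*2)*(1 + (4 + 5 - 1*2)) - 485) = -(-494*(4 + 5 - 2)*(1 + (4 + 5 - 2)) - 485) = -(-494*7*(1 + 7) - 485) = -(-494*7*8 - 485) = -(-247*112 - 485) = -(-27664 - 485) = -1*(-28149) = 28149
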